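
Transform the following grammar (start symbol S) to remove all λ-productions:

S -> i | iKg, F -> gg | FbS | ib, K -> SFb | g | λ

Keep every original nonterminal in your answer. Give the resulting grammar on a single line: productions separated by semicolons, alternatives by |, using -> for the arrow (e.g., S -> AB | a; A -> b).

S -> i | ig | iKg; F -> gg | ib | FbS; K -> g | SFb

Nullable set: {K}.
S -> iKg: K nullable, giving iKg | ig.
Drop K -> λ.
Unchanged (no nullable symbols): S -> i; F -> FbS; F -> gg; F -> ib; K -> SFb; K -> g.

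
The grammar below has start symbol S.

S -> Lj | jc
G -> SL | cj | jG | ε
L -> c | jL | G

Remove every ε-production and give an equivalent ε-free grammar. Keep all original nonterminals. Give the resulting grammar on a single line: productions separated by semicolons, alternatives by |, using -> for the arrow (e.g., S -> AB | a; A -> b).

Nullable set: {G, L}.
S -> Lj: L nullable, giving Lj | j.
Drop G -> ε.
G -> SL: L nullable, giving S | SL.
G -> jG: G nullable, giving j | jG.
L -> G: G nullable, giving G.
L -> jL: L nullable, giving j | jL.
Unchanged (no nullable symbols): S -> jc; G -> cj; L -> c.

S -> j | Lj | jc; G -> S | j | SL | cj | jG; L -> G | c | j | jL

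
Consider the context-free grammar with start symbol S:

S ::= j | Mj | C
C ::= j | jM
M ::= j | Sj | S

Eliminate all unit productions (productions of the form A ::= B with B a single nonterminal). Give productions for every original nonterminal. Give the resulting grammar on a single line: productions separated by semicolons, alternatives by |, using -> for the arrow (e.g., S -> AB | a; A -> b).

Unit productions: M->S, S->C.
Unit pairs (A ⇒* B via units): (M,C), (M,S), (S,C).
S: inherits non-unit rules of {C, S} → Mj | j | jM.
C: inherits non-unit rules of {C} → j | jM.
M: inherits non-unit rules of {C, M, S} → Mj | Sj | j | jM.

S -> j | Mj | jM; C -> j | jM; M -> j | Mj | Sj | jM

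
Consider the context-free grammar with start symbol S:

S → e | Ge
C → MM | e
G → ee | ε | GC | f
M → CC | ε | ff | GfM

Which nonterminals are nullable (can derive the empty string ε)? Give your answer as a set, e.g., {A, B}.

{C, G, M}

Directly nullable (have an ε-rule): {G, M}.
C is nullable via C -> MM (every symbol on the right is already known nullable).
Not nullable: S — each has a terminal in every rule's right-hand side or depends on a non-nullable symbol.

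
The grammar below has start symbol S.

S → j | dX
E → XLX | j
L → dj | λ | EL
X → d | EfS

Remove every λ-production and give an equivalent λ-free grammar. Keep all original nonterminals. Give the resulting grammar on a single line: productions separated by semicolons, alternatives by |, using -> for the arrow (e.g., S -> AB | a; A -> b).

Nullable set: {L}.
E -> XLX: L nullable, giving XLX | XX.
Drop L -> λ.
L -> EL: L nullable, giving E | EL.
Unchanged (no nullable symbols): S -> dX; S -> j; E -> j; L -> dj; X -> EfS; X -> d.

S -> j | dX; E -> j | XX | XLX; L -> E | EL | dj; X -> d | EfS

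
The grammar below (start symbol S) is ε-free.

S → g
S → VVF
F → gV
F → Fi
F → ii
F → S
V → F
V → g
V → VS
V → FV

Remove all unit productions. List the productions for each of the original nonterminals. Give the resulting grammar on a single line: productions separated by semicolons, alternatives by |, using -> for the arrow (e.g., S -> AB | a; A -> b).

S -> g | VVF; F -> g | Fi | gV | ii | VVF; V -> g | FV | Fi | VS | gV | ii | VVF

Unit productions: F->S, V->F.
Unit pairs (A ⇒* B via units): (F,S), (V,F), (V,S).
S: inherits non-unit rules of {S} → VVF | g.
F: inherits non-unit rules of {F, S} → Fi | VVF | g | gV | ii.
V: inherits non-unit rules of {F, S, V} → FV | Fi | VS | VVF | g | gV | ii.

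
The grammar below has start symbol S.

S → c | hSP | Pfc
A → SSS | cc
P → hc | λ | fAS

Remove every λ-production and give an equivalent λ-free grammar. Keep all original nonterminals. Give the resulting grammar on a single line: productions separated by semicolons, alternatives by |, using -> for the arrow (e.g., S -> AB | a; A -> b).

S -> c | fc | hS | Pfc | hSP; A -> cc | SSS; P -> hc | fAS

Nullable set: {P}.
S -> Pfc: P nullable, giving Pfc | fc.
S -> hSP: P nullable, giving hS | hSP.
Drop P -> λ.
Unchanged (no nullable symbols): S -> c; A -> SSS; A -> cc; P -> fAS; P -> hc.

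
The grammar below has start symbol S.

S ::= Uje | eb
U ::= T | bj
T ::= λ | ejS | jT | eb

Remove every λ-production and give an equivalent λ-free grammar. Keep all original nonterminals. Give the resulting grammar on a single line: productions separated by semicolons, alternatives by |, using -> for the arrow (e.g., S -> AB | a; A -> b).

Nullable set: {T, U}.
S -> Uje: U nullable, giving Uje | je.
Drop T -> λ.
T -> jT: T nullable, giving j | jT.
U -> T: T nullable, giving T.
Unchanged (no nullable symbols): S -> eb; T -> eb; T -> ejS; U -> bj.

S -> eb | je | Uje; T -> j | eb | jT | ejS; U -> T | bj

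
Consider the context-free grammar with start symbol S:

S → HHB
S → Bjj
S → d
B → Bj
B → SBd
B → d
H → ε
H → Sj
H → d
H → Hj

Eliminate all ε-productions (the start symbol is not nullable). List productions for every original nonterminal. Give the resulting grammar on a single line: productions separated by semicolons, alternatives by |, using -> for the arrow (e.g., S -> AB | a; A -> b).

Nullable set: {H}.
S -> HHB: H, H nullable, giving B | HB | HHB.
Drop H -> ε.
H -> Hj: H nullable, giving Hj | j.
Unchanged (no nullable symbols): S -> Bjj; S -> d; B -> Bj; B -> SBd; B -> d; H -> Sj; H -> d.

S -> B | d | HB | Bjj | HHB; B -> d | Bj | SBd; H -> d | j | Hj | Sj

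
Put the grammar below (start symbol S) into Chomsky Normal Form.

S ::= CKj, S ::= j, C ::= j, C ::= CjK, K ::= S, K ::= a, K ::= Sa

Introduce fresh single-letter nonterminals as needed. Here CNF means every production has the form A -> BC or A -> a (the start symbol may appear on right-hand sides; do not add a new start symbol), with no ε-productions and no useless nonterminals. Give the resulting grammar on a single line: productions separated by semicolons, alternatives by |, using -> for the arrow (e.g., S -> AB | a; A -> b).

S -> j | CF; A -> j; B -> a; C -> j | CD; D -> AK; E -> KA; F -> KA; K -> a | j | CE | SB

No ε-productions.
After unit-elimination: S -> j | CKj; C -> j | CjK; K -> a | j | Sa | CKj.
TERM: introduce B -> a, A -> j and substitute in every rule of length ≥2.
BIN: C -> CAK becomes C -> CD, D -> AK; K -> CKA becomes K -> CE, E -> KA; S -> CKA becomes S -> CF, F -> KA.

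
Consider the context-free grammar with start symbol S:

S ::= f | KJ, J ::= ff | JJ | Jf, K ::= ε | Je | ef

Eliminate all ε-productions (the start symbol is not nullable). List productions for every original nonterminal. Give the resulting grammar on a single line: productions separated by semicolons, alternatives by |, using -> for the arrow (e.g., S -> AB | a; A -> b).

Nullable set: {K}.
S -> KJ: K nullable, giving J | KJ.
Drop K -> ε.
Unchanged (no nullable symbols): S -> f; J -> JJ; J -> Jf; J -> ff; K -> Je; K -> ef.

S -> J | f | KJ; J -> JJ | Jf | ff; K -> Je | ef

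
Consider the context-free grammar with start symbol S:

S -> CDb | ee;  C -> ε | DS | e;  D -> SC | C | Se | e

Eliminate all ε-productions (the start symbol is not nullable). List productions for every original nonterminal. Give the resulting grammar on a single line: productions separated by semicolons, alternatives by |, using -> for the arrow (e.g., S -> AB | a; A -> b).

S -> b | Cb | Db | ee | CDb; C -> S | e | DS; D -> C | S | e | SC | Se

Nullable set: {C, D}.
S -> CDb: C, D nullable, giving CDb | Cb | Db | b.
Drop C -> ε.
C -> DS: D nullable, giving DS | S.
D -> C: C nullable, giving C.
D -> SC: C nullable, giving S | SC.
Unchanged (no nullable symbols): S -> ee; C -> e; D -> Se; D -> e.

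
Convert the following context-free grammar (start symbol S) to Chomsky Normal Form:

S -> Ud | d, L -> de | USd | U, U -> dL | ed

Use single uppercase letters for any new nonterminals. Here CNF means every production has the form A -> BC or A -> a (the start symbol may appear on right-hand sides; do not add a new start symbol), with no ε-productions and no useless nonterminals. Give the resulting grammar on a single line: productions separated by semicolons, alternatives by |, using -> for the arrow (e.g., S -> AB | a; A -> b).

S -> d | UA; A -> d; B -> e; C -> SA; L -> AB | AL | BA | UC; U -> AL | BA

No ε-productions.
After unit-elimination: S -> d | Ud; L -> dL | de | ed | USd; U -> dL | ed.
TERM: introduce A -> d, B -> e and substitute in every rule of length ≥2.
BIN: L -> USA becomes L -> UC, C -> SA.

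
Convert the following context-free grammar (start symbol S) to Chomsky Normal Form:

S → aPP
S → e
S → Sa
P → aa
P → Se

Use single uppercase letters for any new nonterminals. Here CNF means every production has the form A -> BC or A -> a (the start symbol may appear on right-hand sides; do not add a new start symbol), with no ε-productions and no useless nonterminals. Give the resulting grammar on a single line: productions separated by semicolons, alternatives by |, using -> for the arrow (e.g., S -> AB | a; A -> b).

No ε-productions.
No unit productions to eliminate.
TERM: introduce B -> a, A -> e and substitute in every rule of length ≥2.
BIN: S -> BPP becomes S -> BC, C -> PP.

S -> e | BC | SB; A -> e; B -> a; C -> PP; P -> BB | SA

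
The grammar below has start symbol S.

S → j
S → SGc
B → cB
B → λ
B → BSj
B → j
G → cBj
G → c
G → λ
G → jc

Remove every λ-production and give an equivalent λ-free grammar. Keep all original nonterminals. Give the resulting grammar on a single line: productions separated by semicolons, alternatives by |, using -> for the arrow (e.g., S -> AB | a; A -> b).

Nullable set: {B, G}.
S -> SGc: G nullable, giving SGc | Sc.
Drop B -> λ.
B -> BSj: B nullable, giving BSj | Sj.
B -> cB: B nullable, giving c | cB.
Drop G -> λ.
G -> cBj: B nullable, giving cBj | cj.
Unchanged (no nullable symbols): S -> j; B -> j; G -> c; G -> jc.

S -> j | Sc | SGc; B -> c | j | Sj | cB | BSj; G -> c | cj | jc | cBj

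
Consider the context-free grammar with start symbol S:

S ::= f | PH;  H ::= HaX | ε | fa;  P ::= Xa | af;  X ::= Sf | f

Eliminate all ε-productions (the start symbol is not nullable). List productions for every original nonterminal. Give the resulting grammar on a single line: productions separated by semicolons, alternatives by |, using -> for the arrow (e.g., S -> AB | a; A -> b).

S -> P | f | PH; H -> aX | fa | HaX; P -> Xa | af; X -> f | Sf

Nullable set: {H}.
S -> PH: H nullable, giving P | PH.
Drop H -> ε.
H -> HaX: H nullable, giving HaX | aX.
Unchanged (no nullable symbols): S -> f; H -> fa; P -> Xa; P -> af; X -> Sf; X -> f.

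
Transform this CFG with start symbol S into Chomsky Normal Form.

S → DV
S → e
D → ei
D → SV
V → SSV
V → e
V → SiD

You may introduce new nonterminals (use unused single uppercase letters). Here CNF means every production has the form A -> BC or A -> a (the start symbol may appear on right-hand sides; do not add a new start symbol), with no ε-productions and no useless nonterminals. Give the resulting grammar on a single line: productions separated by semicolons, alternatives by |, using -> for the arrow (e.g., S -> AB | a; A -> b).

No ε-productions.
No unit productions to eliminate.
TERM: introduce A -> e, B -> i and substitute in every rule of length ≥2.
BIN: V -> SBD becomes V -> SC, C -> BD; V -> SSV becomes V -> SE, E -> SV.

S -> e | DV; A -> e; B -> i; C -> BD; D -> AB | SV; E -> SV; V -> e | SC | SE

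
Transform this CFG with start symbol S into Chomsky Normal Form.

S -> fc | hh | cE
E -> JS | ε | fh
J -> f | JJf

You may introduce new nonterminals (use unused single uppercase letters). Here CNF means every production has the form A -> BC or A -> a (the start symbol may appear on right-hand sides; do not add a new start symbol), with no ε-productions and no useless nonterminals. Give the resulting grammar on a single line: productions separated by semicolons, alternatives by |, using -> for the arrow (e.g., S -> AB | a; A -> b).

S -> c | AC | BB | CE; A -> f; B -> h; C -> c; D -> JA; E -> AB | JS; J -> f | JD

Nullable: {E}; after ε-elimination: S -> c | cE | fc | hh; E -> JS | fh; J -> f | JJf.
No unit productions to eliminate.
TERM: introduce C -> c, A -> f, B -> h and substitute in every rule of length ≥2.
BIN: J -> JJA becomes J -> JD, D -> JA.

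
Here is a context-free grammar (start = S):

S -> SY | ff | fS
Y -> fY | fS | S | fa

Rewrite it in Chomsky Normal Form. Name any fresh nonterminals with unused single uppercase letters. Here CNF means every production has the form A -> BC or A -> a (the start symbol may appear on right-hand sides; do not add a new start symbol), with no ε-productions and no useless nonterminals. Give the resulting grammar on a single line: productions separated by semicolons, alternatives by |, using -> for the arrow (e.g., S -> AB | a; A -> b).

No ε-productions.
After unit-elimination: S -> SY | fS | ff; Y -> SY | fS | fY | fa | ff.
TERM: introduce B -> a, A -> f and substitute in every rule of length ≥2.

S -> AA | AS | SY; A -> f; B -> a; Y -> AA | AB | AS | AY | SY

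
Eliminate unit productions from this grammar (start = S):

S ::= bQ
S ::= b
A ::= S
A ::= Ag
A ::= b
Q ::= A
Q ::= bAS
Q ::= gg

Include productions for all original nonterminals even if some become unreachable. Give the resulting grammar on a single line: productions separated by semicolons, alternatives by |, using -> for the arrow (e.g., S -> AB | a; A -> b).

S -> b | bQ; A -> b | Ag | bQ; Q -> b | Ag | bQ | gg | bAS

Unit productions: A->S, Q->A.
Unit pairs (A ⇒* B via units): (A,S), (Q,A), (Q,S).
S: inherits non-unit rules of {S} → b | bQ.
A: inherits non-unit rules of {A, S} → Ag | b | bQ.
Q: inherits non-unit rules of {A, Q, S} → Ag | b | bAS | bQ | gg.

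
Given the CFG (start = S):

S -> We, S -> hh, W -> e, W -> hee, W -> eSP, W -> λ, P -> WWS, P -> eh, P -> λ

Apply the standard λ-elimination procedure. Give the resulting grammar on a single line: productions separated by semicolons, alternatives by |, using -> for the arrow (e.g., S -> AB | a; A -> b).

Nullable set: {P, W}.
S -> We: W nullable, giving We | e.
Drop P -> λ.
P -> WWS: W, W nullable, giving S | WS | WWS.
Drop W -> λ.
W -> eSP: P nullable, giving eS | eSP.
Unchanged (no nullable symbols): S -> hh; P -> eh; W -> e; W -> hee.

S -> e | We | hh; P -> S | WS | eh | WWS; W -> e | eS | eSP | hee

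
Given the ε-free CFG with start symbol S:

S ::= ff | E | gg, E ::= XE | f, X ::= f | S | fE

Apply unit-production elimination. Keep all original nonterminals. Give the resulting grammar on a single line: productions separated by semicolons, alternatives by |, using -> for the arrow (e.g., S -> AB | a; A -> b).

S -> f | XE | ff | gg; E -> f | XE; X -> f | XE | fE | ff | gg

Unit productions: S->E, X->S.
Unit pairs (A ⇒* B via units): (S,E), (X,E), (X,S).
S: inherits non-unit rules of {E, S} → XE | f | ff | gg.
E: inherits non-unit rules of {E} → XE | f.
X: inherits non-unit rules of {E, S, X} → XE | f | fE | ff | gg.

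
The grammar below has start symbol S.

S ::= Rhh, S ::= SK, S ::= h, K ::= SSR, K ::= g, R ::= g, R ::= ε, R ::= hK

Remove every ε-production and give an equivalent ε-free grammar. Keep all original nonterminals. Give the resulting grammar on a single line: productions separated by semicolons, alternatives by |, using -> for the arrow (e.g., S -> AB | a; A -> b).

Nullable set: {R}.
S -> Rhh: R nullable, giving Rhh | hh.
K -> SSR: R nullable, giving SS | SSR.
Drop R -> ε.
Unchanged (no nullable symbols): S -> SK; S -> h; K -> g; R -> g; R -> hK.

S -> h | SK | hh | Rhh; K -> g | SS | SSR; R -> g | hK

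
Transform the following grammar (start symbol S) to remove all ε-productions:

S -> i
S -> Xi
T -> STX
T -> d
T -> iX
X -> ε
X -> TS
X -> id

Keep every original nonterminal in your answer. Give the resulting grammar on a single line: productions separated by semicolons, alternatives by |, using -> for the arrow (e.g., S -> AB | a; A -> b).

S -> i | Xi; T -> d | i | ST | iX | STX; X -> TS | id

Nullable set: {X}.
S -> Xi: X nullable, giving Xi | i.
T -> STX: X nullable, giving ST | STX.
T -> iX: X nullable, giving i | iX.
Drop X -> ε.
Unchanged (no nullable symbols): S -> i; T -> d; X -> TS; X -> id.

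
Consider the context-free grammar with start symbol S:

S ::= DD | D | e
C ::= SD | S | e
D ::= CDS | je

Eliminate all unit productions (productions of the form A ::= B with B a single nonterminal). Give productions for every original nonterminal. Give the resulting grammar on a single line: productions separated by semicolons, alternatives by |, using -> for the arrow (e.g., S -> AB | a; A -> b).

S -> e | DD | je | CDS; C -> e | DD | SD | je | CDS; D -> je | CDS

Unit productions: C->S, S->D.
Unit pairs (A ⇒* B via units): (C,D), (C,S), (S,D).
S: inherits non-unit rules of {D, S} → CDS | DD | e | je.
C: inherits non-unit rules of {C, D, S} → CDS | DD | SD | e | je.
D: inherits non-unit rules of {D} → CDS | je.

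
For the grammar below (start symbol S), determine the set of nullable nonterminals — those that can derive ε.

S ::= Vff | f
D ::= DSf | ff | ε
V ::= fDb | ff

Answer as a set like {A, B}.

Directly nullable (have an ε-rule): {D}.
Not nullable: S, V — each has a terminal in every rule's right-hand side or depends on a non-nullable symbol.

{D}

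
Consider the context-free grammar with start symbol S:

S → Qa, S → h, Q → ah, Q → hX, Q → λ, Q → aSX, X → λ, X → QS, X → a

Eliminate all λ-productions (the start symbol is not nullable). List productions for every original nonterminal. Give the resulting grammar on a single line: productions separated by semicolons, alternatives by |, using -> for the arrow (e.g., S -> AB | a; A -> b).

Nullable set: {Q, X}.
S -> Qa: Q nullable, giving Qa | a.
Drop Q -> λ.
Q -> aSX: X nullable, giving aS | aSX.
Q -> hX: X nullable, giving h | hX.
Drop X -> λ.
X -> QS: Q nullable, giving QS | S.
Unchanged (no nullable symbols): S -> h; Q -> ah; X -> a.

S -> a | h | Qa; Q -> h | aS | ah | hX | aSX; X -> S | a | QS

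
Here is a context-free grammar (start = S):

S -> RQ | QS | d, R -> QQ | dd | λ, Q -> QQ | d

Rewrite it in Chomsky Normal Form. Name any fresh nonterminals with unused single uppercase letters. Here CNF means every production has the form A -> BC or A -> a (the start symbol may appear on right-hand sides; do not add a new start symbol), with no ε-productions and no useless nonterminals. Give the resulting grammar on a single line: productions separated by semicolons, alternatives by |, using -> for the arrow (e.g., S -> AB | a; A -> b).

Nullable: {R}; after ε-elimination: S -> Q | d | QS | RQ; Q -> d | QQ; R -> QQ | dd.
After unit-elimination: S -> d | QQ | QS | RQ; Q -> d | QQ; R -> QQ | dd.
TERM: introduce A -> d and substitute in every rule of length ≥2.

S -> d | QQ | QS | RQ; A -> d; Q -> d | QQ; R -> AA | QQ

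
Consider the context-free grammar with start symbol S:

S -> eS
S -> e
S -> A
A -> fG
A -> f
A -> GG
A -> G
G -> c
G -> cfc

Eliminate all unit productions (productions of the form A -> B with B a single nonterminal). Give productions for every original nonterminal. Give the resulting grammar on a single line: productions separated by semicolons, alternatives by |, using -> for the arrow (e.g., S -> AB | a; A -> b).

S -> c | e | f | GG | eS | fG | cfc; A -> c | f | GG | fG | cfc; G -> c | cfc

Unit productions: A->G, S->A.
Unit pairs (A ⇒* B via units): (A,G), (S,A), (S,G).
S: inherits non-unit rules of {A, G, S} → GG | c | cfc | e | eS | f | fG.
A: inherits non-unit rules of {A, G} → GG | c | cfc | f | fG.
G: inherits non-unit rules of {G} → c | cfc.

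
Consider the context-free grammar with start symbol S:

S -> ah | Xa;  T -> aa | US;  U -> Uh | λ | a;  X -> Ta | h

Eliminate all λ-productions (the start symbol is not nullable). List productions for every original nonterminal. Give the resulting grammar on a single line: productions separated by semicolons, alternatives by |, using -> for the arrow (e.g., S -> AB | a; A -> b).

Nullable set: {U}.
T -> US: U nullable, giving S | US.
Drop U -> λ.
U -> Uh: U nullable, giving Uh | h.
Unchanged (no nullable symbols): S -> Xa; S -> ah; T -> aa; U -> a; X -> Ta; X -> h.

S -> Xa | ah; T -> S | US | aa; U -> a | h | Uh; X -> h | Ta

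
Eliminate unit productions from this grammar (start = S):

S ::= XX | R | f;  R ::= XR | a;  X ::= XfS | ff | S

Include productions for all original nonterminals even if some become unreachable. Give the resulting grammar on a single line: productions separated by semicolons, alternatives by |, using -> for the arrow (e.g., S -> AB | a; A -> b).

Unit productions: S->R, X->S.
Unit pairs (A ⇒* B via units): (S,R), (X,R), (X,S).
S: inherits non-unit rules of {R, S} → XR | XX | a | f.
R: inherits non-unit rules of {R} → XR | a.
X: inherits non-unit rules of {R, S, X} → XR | XX | XfS | a | f | ff.

S -> a | f | XR | XX; R -> a | XR; X -> a | f | XR | XX | ff | XfS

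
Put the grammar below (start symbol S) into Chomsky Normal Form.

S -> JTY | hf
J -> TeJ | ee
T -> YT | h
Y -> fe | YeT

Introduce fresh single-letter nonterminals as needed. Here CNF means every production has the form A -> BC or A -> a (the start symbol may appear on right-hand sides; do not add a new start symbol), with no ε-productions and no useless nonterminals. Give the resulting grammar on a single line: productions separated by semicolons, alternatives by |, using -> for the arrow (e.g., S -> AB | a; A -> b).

S -> BC | JE; A -> e; B -> h; C -> f; D -> AJ; E -> TY; F -> AT; J -> AA | TD; T -> h | YT; Y -> CA | YF

No ε-productions.
No unit productions to eliminate.
TERM: introduce A -> e, C -> f, B -> h and substitute in every rule of length ≥2.
BIN: J -> TAJ becomes J -> TD, D -> AJ; S -> JTY becomes S -> JE, E -> TY; Y -> YAT becomes Y -> YF, F -> AT.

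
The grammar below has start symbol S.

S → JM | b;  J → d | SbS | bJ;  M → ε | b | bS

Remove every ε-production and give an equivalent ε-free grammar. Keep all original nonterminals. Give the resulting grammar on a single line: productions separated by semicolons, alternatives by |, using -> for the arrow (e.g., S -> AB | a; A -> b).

S -> J | b | JM; J -> d | bJ | SbS; M -> b | bS

Nullable set: {M}.
S -> JM: M nullable, giving J | JM.
Drop M -> ε.
Unchanged (no nullable symbols): S -> b; J -> SbS; J -> bJ; J -> d; M -> b; M -> bS.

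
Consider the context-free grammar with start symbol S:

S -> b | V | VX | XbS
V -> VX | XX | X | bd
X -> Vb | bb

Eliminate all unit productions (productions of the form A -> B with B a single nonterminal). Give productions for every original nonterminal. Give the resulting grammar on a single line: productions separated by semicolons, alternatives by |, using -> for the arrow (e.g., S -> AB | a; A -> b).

Unit productions: S->V, V->X.
Unit pairs (A ⇒* B via units): (S,V), (S,X), (V,X).
S: inherits non-unit rules of {S, V, X} → VX | Vb | XX | XbS | b | bb | bd.
V: inherits non-unit rules of {V, X} → VX | Vb | XX | bb | bd.
X: inherits non-unit rules of {X} → Vb | bb.

S -> b | VX | Vb | XX | bb | bd | XbS; V -> VX | Vb | XX | bb | bd; X -> Vb | bb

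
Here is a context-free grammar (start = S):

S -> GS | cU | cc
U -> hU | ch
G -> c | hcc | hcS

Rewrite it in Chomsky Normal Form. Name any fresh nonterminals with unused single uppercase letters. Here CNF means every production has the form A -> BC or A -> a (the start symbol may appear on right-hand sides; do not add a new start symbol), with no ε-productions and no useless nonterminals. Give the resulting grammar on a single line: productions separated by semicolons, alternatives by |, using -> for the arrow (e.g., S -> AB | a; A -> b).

S -> BB | BU | GS; A -> h; B -> c; C -> BB; D -> BS; G -> c | AC | AD; U -> AU | BA

No ε-productions.
No unit productions to eliminate.
TERM: introduce B -> c, A -> h and substitute in every rule of length ≥2.
BIN: G -> ABB becomes G -> AC, C -> BB; G -> ABS becomes G -> AD, D -> BS.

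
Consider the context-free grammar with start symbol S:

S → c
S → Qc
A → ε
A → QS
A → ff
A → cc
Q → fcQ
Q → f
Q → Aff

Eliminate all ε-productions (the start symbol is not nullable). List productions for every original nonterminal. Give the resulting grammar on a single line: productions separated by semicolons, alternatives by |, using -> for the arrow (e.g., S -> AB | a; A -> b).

Nullable set: {A}.
Drop A -> ε.
Q -> Aff: A nullable, giving Aff | ff.
Unchanged (no nullable symbols): S -> Qc; S -> c; A -> QS; A -> cc; A -> ff; Q -> f; Q -> fcQ.

S -> c | Qc; A -> QS | cc | ff; Q -> f | ff | Aff | fcQ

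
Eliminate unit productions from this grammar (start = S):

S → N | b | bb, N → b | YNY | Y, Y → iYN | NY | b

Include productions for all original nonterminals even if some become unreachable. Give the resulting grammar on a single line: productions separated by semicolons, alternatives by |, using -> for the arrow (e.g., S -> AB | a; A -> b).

S -> b | NY | bb | YNY | iYN; N -> b | NY | YNY | iYN; Y -> b | NY | iYN

Unit productions: N->Y, S->N.
Unit pairs (A ⇒* B via units): (N,Y), (S,N), (S,Y).
S: inherits non-unit rules of {N, S, Y} → NY | YNY | b | bb | iYN.
N: inherits non-unit rules of {N, Y} → NY | YNY | b | iYN.
Y: inherits non-unit rules of {Y} → NY | b | iYN.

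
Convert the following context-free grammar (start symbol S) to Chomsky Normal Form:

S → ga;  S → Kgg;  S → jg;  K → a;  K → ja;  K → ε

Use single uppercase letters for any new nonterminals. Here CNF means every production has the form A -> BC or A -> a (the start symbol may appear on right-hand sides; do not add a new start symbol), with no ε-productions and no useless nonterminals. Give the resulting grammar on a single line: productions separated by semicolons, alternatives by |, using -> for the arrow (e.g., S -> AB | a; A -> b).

Nullable: {K}; after ε-elimination: S -> ga | gg | jg | Kgg; K -> a | ja.
No unit productions to eliminate.
TERM: introduce B -> a, C -> g, A -> j and substitute in every rule of length ≥2.
BIN: S -> KCC becomes S -> KD, D -> CC.

S -> AC | CB | CC | KD; A -> j; B -> a; C -> g; D -> CC; K -> a | AB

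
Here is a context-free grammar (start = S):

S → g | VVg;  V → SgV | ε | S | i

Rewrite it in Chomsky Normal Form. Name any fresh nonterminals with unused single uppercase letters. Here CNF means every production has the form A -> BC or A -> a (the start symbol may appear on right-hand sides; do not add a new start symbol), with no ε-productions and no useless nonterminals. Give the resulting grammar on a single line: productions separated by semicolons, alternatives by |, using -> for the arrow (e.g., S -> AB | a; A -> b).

Nullable: {V}; after ε-elimination: S -> g | Vg | VVg; V -> S | i | Sg | SgV.
After unit-elimination: S -> g | Vg | VVg; V -> g | i | Sg | Vg | SgV | VVg.
TERM: introduce A -> g and substitute in every rule of length ≥2.
BIN: S -> VVA becomes S -> VB, B -> VA; V -> SAV becomes V -> SC, C -> AV; V -> VVA becomes V -> VD, D -> VA.

S -> g | VA | VB; A -> g; B -> VA; C -> AV; D -> VA; V -> g | i | SA | SC | VA | VD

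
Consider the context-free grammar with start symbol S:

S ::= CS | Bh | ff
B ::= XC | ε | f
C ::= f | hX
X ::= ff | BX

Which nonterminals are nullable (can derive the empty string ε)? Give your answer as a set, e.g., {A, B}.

{B}

Directly nullable (have an ε-rule): {B}.
Not nullable: C, S, X — each has a terminal in every rule's right-hand side or depends on a non-nullable symbol.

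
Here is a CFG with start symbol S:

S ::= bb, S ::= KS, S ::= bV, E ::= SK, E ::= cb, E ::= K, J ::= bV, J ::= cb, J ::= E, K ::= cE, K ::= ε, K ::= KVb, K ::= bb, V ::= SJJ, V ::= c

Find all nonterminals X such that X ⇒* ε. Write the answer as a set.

{E, J, K}

Directly nullable (have an ε-rule): {K}.
E is nullable via E -> K (every symbol on the right is already known nullable).
J is nullable via J -> E (every symbol on the right is already known nullable).
Not nullable: S, V — each has a terminal in every rule's right-hand side or depends on a non-nullable symbol.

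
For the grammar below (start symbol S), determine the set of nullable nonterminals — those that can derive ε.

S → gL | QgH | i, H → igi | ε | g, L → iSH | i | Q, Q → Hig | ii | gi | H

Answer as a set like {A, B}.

Directly nullable (have an ε-rule): {H}.
Q is nullable via Q -> H (every symbol on the right is already known nullable).
L is nullable via L -> Q (every symbol on the right is already known nullable).
Not nullable: S — each has a terminal in every rule's right-hand side or depends on a non-nullable symbol.

{H, L, Q}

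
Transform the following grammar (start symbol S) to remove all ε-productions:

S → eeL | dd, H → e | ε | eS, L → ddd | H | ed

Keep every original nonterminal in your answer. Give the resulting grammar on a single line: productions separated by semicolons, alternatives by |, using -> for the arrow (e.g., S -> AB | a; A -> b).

Nullable set: {H, L}.
S -> eeL: L nullable, giving ee | eeL.
Drop H -> ε.
L -> H: H nullable, giving H.
Unchanged (no nullable symbols): S -> dd; H -> e; H -> eS; L -> ddd; L -> ed.

S -> dd | ee | eeL; H -> e | eS; L -> H | ed | ddd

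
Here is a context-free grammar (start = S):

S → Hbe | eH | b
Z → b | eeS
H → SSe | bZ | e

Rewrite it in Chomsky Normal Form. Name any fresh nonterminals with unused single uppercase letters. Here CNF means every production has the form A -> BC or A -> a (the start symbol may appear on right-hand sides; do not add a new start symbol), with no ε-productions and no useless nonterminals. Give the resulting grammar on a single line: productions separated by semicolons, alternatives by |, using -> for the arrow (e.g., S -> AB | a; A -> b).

S -> b | AH | HD; A -> e; B -> b; C -> SA; D -> BA; E -> AS; H -> e | BZ | SC; Z -> b | AE

No ε-productions.
No unit productions to eliminate.
TERM: introduce B -> b, A -> e and substitute in every rule of length ≥2.
BIN: H -> SSA becomes H -> SC, C -> SA; S -> HBA becomes S -> HD, D -> BA; Z -> AAS becomes Z -> AE, E -> AS.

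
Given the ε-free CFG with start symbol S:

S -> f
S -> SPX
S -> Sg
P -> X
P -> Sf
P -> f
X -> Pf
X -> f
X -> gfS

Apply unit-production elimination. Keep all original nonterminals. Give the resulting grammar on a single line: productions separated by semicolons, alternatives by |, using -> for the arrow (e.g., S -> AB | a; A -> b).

Unit productions: P->X.
Unit pairs (A ⇒* B via units): (P,X).
S: inherits non-unit rules of {S} → SPX | Sg | f.
P: inherits non-unit rules of {P, X} → Pf | Sf | f | gfS.
X: inherits non-unit rules of {X} → Pf | f | gfS.

S -> f | Sg | SPX; P -> f | Pf | Sf | gfS; X -> f | Pf | gfS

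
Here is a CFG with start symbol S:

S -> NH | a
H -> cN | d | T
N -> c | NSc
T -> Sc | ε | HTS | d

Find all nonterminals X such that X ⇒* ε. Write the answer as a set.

{H, T}

Directly nullable (have an ε-rule): {T}.
H is nullable via H -> T (every symbol on the right is already known nullable).
Not nullable: N, S — each has a terminal in every rule's right-hand side or depends on a non-nullable symbol.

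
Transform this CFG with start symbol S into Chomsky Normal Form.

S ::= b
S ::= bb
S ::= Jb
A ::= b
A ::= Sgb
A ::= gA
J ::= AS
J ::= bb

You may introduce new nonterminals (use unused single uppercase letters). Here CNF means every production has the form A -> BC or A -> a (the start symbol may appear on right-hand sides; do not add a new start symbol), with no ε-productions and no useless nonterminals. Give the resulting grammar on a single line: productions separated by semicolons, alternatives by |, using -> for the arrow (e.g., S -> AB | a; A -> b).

No ε-productions.
No unit productions to eliminate.
TERM: introduce C -> b, B -> g and substitute in every rule of length ≥2.
BIN: A -> SBC becomes A -> SD, D -> BC.

S -> b | CC | JC; A -> b | BA | SD; B -> g; C -> b; D -> BC; J -> AS | CC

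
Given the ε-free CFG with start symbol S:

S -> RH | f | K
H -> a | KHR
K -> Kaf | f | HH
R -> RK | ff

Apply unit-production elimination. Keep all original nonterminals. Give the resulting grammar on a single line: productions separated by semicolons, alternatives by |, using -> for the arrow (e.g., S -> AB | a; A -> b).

S -> f | HH | RH | Kaf; H -> a | KHR; K -> f | HH | Kaf; R -> RK | ff

Unit productions: S->K.
Unit pairs (A ⇒* B via units): (S,K).
S: inherits non-unit rules of {K, S} → HH | Kaf | RH | f.
H: inherits non-unit rules of {H} → KHR | a.
K: inherits non-unit rules of {K} → HH | Kaf | f.
R: inherits non-unit rules of {R} → RK | ff.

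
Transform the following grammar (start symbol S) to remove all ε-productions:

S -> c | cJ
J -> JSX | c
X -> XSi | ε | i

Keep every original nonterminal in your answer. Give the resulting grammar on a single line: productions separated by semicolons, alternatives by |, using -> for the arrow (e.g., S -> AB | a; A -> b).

S -> c | cJ; J -> c | JS | JSX; X -> i | Si | XSi

Nullable set: {X}.
J -> JSX: X nullable, giving JS | JSX.
Drop X -> ε.
X -> XSi: X nullable, giving Si | XSi.
Unchanged (no nullable symbols): S -> c; S -> cJ; J -> c; X -> i.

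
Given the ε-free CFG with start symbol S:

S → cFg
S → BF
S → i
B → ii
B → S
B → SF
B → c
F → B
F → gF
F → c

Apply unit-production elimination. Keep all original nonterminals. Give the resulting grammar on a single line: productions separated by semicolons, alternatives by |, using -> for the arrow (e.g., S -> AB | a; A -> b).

S -> i | BF | cFg; B -> c | i | BF | SF | ii | cFg; F -> c | i | BF | SF | gF | ii | cFg

Unit productions: B->S, F->B.
Unit pairs (A ⇒* B via units): (B,S), (F,B), (F,S).
S: inherits non-unit rules of {S} → BF | cFg | i.
B: inherits non-unit rules of {B, S} → BF | SF | c | cFg | i | ii.
F: inherits non-unit rules of {B, F, S} → BF | SF | c | cFg | gF | i | ii.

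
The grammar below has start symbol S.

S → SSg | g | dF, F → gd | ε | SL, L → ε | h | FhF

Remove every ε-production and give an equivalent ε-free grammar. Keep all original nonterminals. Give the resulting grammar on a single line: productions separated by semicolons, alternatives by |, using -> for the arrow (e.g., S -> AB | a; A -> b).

Nullable set: {F, L}.
S -> dF: F nullable, giving d | dF.
Drop F -> ε.
F -> SL: L nullable, giving S | SL.
Drop L -> ε.
L -> FhF: F, F nullable, giving Fh | FhF | h | hF.
Unchanged (no nullable symbols): S -> SSg; S -> g; F -> gd; L -> h.

S -> d | g | dF | SSg; F -> S | SL | gd; L -> h | Fh | hF | FhF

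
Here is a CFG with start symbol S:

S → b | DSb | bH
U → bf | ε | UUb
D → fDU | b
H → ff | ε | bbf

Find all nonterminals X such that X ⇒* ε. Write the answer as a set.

Directly nullable (have an ε-rule): {H, U}.
Not nullable: D, S — each has a terminal in every rule's right-hand side or depends on a non-nullable symbol.

{H, U}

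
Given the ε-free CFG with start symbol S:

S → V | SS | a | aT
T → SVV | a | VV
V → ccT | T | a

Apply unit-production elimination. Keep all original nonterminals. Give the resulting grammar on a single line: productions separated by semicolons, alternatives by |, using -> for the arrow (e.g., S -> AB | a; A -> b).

S -> a | SS | VV | aT | SVV | ccT; T -> a | VV | SVV; V -> a | VV | SVV | ccT

Unit productions: S->V, V->T.
Unit pairs (A ⇒* B via units): (S,T), (S,V), (V,T).
S: inherits non-unit rules of {S, T, V} → SS | SVV | VV | a | aT | ccT.
T: inherits non-unit rules of {T} → SVV | VV | a.
V: inherits non-unit rules of {T, V} → SVV | VV | a | ccT.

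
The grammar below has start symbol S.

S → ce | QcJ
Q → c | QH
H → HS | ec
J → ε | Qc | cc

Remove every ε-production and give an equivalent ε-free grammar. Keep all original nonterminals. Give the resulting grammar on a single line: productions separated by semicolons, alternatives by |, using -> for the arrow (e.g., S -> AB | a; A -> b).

Nullable set: {J}.
S -> QcJ: J nullable, giving Qc | QcJ.
Drop J -> ε.
Unchanged (no nullable symbols): S -> ce; H -> HS; H -> ec; J -> Qc; J -> cc; Q -> QH; Q -> c.

S -> Qc | ce | QcJ; H -> HS | ec; J -> Qc | cc; Q -> c | QH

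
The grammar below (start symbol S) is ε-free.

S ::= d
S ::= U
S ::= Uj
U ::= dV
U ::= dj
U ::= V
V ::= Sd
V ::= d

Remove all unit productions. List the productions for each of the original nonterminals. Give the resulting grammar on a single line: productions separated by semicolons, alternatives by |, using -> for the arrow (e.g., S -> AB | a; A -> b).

Unit productions: S->U, U->V.
Unit pairs (A ⇒* B via units): (S,U), (S,V), (U,V).
S: inherits non-unit rules of {S, U, V} → Sd | Uj | d | dV | dj.
U: inherits non-unit rules of {U, V} → Sd | d | dV | dj.
V: inherits non-unit rules of {V} → Sd | d.

S -> d | Sd | Uj | dV | dj; U -> d | Sd | dV | dj; V -> d | Sd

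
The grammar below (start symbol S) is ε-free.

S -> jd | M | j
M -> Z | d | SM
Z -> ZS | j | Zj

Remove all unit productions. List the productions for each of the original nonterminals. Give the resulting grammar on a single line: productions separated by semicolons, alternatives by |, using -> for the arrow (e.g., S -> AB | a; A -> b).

Unit productions: M->Z, S->M.
Unit pairs (A ⇒* B via units): (M,Z), (S,M), (S,Z).
S: inherits non-unit rules of {M, S, Z} → SM | ZS | Zj | d | j | jd.
M: inherits non-unit rules of {M, Z} → SM | ZS | Zj | d | j.
Z: inherits non-unit rules of {Z} → ZS | Zj | j.

S -> d | j | SM | ZS | Zj | jd; M -> d | j | SM | ZS | Zj; Z -> j | ZS | Zj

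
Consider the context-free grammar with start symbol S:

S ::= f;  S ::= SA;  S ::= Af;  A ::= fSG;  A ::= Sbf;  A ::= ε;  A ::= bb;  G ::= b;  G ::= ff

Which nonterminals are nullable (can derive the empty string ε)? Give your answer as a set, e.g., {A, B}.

{A}

Directly nullable (have an ε-rule): {A}.
Not nullable: G, S — each has a terminal in every rule's right-hand side or depends on a non-nullable symbol.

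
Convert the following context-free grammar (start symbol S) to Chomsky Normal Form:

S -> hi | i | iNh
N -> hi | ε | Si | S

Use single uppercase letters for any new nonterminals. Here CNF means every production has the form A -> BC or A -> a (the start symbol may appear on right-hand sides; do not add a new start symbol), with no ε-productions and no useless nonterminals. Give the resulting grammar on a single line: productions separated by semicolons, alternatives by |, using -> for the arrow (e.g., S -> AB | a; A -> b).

Nullable: {N}; after ε-elimination: S -> i | hi | ih | iNh; N -> S | Si | hi.
After unit-elimination: S -> i | hi | ih | iNh; N -> i | Si | hi | ih | iNh.
TERM: introduce B -> h, A -> i and substitute in every rule of length ≥2.
BIN: N -> ANB becomes N -> AC, C -> NB; S -> ANB becomes S -> AD, D -> NB.

S -> i | AB | AD | BA; A -> i; B -> h; C -> NB; D -> NB; N -> i | AB | AC | BA | SA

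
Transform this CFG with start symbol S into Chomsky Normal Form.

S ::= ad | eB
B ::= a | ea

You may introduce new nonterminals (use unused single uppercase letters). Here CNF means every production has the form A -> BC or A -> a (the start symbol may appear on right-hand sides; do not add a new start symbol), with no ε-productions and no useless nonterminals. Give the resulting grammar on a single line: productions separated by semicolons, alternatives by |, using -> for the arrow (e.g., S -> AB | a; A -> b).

No ε-productions.
No unit productions to eliminate.
TERM: introduce C -> a, D -> d, A -> e and substitute in every rule of length ≥2.

S -> AB | CD; A -> e; B -> a | AC; C -> a; D -> d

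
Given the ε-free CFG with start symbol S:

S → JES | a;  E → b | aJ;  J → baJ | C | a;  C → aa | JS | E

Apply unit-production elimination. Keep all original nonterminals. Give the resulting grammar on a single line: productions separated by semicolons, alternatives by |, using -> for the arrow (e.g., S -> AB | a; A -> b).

Unit productions: C->E, J->C.
Unit pairs (A ⇒* B via units): (C,E), (J,C), (J,E).
S: inherits non-unit rules of {S} → JES | a.
C: inherits non-unit rules of {C, E} → JS | aJ | aa | b.
E: inherits non-unit rules of {E} → aJ | b.
J: inherits non-unit rules of {C, E, J} → JS | a | aJ | aa | b | baJ.

S -> a | JES; C -> b | JS | aJ | aa; E -> b | aJ; J -> a | b | JS | aJ | aa | baJ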